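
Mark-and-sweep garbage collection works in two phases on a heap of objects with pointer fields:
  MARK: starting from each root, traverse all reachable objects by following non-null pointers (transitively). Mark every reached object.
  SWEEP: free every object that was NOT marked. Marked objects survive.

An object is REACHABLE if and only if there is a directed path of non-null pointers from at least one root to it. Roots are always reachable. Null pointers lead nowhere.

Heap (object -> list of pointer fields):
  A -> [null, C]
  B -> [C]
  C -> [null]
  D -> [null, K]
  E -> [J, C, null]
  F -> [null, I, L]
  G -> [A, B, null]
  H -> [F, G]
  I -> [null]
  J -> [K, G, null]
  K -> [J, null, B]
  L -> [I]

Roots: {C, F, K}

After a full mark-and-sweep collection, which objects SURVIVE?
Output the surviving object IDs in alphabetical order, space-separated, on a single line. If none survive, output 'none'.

Answer: A B C F G I J K L

Derivation:
Roots: C F K
Mark C: refs=null, marked=C
Mark F: refs=null I L, marked=C F
Mark K: refs=J null B, marked=C F K
Mark I: refs=null, marked=C F I K
Mark L: refs=I, marked=C F I K L
Mark J: refs=K G null, marked=C F I J K L
Mark B: refs=C, marked=B C F I J K L
Mark G: refs=A B null, marked=B C F G I J K L
Mark A: refs=null C, marked=A B C F G I J K L
Unmarked (collected): D E H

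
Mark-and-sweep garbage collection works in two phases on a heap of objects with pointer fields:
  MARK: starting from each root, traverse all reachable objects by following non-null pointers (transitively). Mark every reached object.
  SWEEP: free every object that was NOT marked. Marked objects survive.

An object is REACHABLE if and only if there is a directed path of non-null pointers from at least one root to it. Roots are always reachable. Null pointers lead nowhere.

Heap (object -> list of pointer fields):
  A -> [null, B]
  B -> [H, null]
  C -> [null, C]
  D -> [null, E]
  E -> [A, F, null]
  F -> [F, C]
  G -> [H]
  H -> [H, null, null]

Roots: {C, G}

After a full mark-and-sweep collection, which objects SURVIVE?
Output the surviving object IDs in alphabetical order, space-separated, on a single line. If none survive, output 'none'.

Answer: C G H

Derivation:
Roots: C G
Mark C: refs=null C, marked=C
Mark G: refs=H, marked=C G
Mark H: refs=H null null, marked=C G H
Unmarked (collected): A B D E F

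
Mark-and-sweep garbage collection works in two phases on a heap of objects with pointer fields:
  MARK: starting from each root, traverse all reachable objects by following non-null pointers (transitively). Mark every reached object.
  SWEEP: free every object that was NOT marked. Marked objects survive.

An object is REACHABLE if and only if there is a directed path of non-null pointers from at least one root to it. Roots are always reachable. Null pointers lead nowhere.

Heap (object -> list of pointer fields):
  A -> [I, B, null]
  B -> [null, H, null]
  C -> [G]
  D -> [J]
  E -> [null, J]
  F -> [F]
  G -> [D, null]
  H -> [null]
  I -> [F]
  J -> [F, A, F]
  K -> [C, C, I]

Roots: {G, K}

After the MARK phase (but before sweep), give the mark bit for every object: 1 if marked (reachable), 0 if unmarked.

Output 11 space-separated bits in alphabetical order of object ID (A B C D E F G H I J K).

Roots: G K
Mark G: refs=D null, marked=G
Mark K: refs=C C I, marked=G K
Mark D: refs=J, marked=D G K
Mark C: refs=G, marked=C D G K
Mark I: refs=F, marked=C D G I K
Mark J: refs=F A F, marked=C D G I J K
Mark F: refs=F, marked=C D F G I J K
Mark A: refs=I B null, marked=A C D F G I J K
Mark B: refs=null H null, marked=A B C D F G I J K
Mark H: refs=null, marked=A B C D F G H I J K
Unmarked (collected): E

Answer: 1 1 1 1 0 1 1 1 1 1 1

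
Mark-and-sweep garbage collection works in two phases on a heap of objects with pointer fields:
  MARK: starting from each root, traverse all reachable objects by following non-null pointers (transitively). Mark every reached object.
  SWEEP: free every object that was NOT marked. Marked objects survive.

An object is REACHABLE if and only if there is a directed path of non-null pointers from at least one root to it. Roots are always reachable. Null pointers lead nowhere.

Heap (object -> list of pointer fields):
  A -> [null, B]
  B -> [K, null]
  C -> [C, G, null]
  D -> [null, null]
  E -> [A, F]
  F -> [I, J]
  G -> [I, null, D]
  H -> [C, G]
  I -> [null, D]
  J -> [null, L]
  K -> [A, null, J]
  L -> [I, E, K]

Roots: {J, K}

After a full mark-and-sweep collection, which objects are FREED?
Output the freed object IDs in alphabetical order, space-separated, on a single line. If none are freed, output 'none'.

Answer: C G H

Derivation:
Roots: J K
Mark J: refs=null L, marked=J
Mark K: refs=A null J, marked=J K
Mark L: refs=I E K, marked=J K L
Mark A: refs=null B, marked=A J K L
Mark I: refs=null D, marked=A I J K L
Mark E: refs=A F, marked=A E I J K L
Mark B: refs=K null, marked=A B E I J K L
Mark D: refs=null null, marked=A B D E I J K L
Mark F: refs=I J, marked=A B D E F I J K L
Unmarked (collected): C G H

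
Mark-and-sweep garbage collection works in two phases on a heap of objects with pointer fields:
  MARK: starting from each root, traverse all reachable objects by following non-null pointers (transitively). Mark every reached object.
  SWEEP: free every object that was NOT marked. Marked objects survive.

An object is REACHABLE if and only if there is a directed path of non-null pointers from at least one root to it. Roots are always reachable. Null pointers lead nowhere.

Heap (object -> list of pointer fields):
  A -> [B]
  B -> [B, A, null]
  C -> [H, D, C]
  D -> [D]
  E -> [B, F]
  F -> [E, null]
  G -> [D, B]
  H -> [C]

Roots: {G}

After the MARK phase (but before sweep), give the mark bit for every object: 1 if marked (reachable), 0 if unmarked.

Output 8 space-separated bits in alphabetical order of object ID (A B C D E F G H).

Roots: G
Mark G: refs=D B, marked=G
Mark D: refs=D, marked=D G
Mark B: refs=B A null, marked=B D G
Mark A: refs=B, marked=A B D G
Unmarked (collected): C E F H

Answer: 1 1 0 1 0 0 1 0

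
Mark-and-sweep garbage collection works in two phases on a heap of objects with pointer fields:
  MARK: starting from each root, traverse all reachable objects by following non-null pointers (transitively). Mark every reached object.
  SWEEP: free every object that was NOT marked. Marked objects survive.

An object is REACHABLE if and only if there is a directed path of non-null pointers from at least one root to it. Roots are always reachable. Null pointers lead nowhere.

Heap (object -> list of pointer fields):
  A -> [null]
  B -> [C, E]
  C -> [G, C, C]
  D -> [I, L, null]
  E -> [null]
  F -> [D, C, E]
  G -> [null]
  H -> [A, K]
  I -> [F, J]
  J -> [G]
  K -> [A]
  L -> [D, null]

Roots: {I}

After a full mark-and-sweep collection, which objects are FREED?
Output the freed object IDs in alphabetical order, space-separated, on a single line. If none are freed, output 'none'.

Answer: A B H K

Derivation:
Roots: I
Mark I: refs=F J, marked=I
Mark F: refs=D C E, marked=F I
Mark J: refs=G, marked=F I J
Mark D: refs=I L null, marked=D F I J
Mark C: refs=G C C, marked=C D F I J
Mark E: refs=null, marked=C D E F I J
Mark G: refs=null, marked=C D E F G I J
Mark L: refs=D null, marked=C D E F G I J L
Unmarked (collected): A B H K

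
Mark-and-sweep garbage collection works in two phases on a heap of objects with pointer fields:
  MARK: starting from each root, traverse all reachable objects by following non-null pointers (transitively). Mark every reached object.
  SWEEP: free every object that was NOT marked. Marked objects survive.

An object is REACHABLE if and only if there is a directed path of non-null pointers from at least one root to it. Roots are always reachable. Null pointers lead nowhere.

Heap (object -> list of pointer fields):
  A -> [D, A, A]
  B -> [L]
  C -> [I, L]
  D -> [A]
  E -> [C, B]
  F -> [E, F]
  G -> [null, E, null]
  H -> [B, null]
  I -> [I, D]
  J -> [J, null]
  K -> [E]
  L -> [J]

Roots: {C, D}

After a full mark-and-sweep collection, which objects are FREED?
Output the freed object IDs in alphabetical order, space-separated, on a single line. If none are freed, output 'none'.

Roots: C D
Mark C: refs=I L, marked=C
Mark D: refs=A, marked=C D
Mark I: refs=I D, marked=C D I
Mark L: refs=J, marked=C D I L
Mark A: refs=D A A, marked=A C D I L
Mark J: refs=J null, marked=A C D I J L
Unmarked (collected): B E F G H K

Answer: B E F G H K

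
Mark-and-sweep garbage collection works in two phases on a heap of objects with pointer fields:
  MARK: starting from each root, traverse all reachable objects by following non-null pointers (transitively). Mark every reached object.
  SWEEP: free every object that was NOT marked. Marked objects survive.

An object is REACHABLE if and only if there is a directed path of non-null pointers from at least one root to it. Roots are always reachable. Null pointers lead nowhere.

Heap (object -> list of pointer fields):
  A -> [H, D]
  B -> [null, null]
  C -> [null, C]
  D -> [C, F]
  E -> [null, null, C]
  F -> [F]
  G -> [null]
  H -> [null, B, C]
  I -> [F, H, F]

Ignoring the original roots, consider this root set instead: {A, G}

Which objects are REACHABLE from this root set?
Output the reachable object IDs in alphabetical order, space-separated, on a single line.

Roots: A G
Mark A: refs=H D, marked=A
Mark G: refs=null, marked=A G
Mark H: refs=null B C, marked=A G H
Mark D: refs=C F, marked=A D G H
Mark B: refs=null null, marked=A B D G H
Mark C: refs=null C, marked=A B C D G H
Mark F: refs=F, marked=A B C D F G H
Unmarked (collected): E I

Answer: A B C D F G H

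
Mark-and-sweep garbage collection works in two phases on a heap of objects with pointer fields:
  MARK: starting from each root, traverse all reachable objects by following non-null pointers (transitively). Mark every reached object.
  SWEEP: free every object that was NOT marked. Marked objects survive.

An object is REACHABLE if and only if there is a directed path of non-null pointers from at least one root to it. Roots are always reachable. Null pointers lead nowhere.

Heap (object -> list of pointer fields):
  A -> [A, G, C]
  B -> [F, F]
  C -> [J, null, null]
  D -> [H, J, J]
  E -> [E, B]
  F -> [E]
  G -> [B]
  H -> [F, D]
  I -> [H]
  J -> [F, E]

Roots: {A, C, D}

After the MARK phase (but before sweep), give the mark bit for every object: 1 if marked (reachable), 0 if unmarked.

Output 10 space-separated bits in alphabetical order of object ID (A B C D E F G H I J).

Roots: A C D
Mark A: refs=A G C, marked=A
Mark C: refs=J null null, marked=A C
Mark D: refs=H J J, marked=A C D
Mark G: refs=B, marked=A C D G
Mark J: refs=F E, marked=A C D G J
Mark H: refs=F D, marked=A C D G H J
Mark B: refs=F F, marked=A B C D G H J
Mark F: refs=E, marked=A B C D F G H J
Mark E: refs=E B, marked=A B C D E F G H J
Unmarked (collected): I

Answer: 1 1 1 1 1 1 1 1 0 1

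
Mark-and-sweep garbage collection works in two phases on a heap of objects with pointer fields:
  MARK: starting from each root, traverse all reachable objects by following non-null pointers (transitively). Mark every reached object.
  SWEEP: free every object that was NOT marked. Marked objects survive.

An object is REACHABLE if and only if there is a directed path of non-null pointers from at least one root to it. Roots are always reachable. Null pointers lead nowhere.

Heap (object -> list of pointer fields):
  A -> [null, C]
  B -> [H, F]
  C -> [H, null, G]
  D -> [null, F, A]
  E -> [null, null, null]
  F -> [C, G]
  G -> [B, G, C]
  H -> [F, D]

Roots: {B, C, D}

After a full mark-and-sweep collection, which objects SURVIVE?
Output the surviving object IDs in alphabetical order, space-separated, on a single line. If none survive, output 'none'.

Roots: B C D
Mark B: refs=H F, marked=B
Mark C: refs=H null G, marked=B C
Mark D: refs=null F A, marked=B C D
Mark H: refs=F D, marked=B C D H
Mark F: refs=C G, marked=B C D F H
Mark G: refs=B G C, marked=B C D F G H
Mark A: refs=null C, marked=A B C D F G H
Unmarked (collected): E

Answer: A B C D F G H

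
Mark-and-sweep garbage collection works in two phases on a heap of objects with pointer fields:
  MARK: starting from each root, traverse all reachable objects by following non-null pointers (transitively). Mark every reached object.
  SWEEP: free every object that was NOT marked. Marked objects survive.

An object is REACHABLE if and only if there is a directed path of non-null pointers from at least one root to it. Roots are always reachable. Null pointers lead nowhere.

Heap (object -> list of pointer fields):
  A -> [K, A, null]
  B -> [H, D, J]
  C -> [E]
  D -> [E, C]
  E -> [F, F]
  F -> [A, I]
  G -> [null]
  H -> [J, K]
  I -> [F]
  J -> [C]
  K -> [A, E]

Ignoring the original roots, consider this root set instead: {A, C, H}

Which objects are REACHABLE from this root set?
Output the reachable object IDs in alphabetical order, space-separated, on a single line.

Roots: A C H
Mark A: refs=K A null, marked=A
Mark C: refs=E, marked=A C
Mark H: refs=J K, marked=A C H
Mark K: refs=A E, marked=A C H K
Mark E: refs=F F, marked=A C E H K
Mark J: refs=C, marked=A C E H J K
Mark F: refs=A I, marked=A C E F H J K
Mark I: refs=F, marked=A C E F H I J K
Unmarked (collected): B D G

Answer: A C E F H I J K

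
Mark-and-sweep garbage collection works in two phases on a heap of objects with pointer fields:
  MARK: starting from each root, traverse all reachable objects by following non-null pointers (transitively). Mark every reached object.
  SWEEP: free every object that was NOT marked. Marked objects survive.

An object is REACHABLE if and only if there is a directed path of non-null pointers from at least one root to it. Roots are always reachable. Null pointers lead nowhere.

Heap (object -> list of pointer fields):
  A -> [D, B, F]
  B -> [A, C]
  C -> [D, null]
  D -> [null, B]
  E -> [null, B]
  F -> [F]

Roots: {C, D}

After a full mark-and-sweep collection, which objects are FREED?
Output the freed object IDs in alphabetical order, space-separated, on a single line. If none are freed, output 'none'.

Roots: C D
Mark C: refs=D null, marked=C
Mark D: refs=null B, marked=C D
Mark B: refs=A C, marked=B C D
Mark A: refs=D B F, marked=A B C D
Mark F: refs=F, marked=A B C D F
Unmarked (collected): E

Answer: E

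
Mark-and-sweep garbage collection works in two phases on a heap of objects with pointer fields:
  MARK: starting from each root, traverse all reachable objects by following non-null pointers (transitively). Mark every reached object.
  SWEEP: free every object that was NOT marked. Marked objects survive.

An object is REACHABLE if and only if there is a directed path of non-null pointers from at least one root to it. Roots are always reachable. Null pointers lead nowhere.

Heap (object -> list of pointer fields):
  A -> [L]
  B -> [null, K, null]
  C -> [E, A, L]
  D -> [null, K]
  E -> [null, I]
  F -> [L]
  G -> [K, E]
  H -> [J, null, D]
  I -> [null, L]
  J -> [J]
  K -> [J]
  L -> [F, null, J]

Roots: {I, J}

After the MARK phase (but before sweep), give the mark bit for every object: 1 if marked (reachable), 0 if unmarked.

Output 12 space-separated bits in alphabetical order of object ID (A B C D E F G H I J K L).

Answer: 0 0 0 0 0 1 0 0 1 1 0 1

Derivation:
Roots: I J
Mark I: refs=null L, marked=I
Mark J: refs=J, marked=I J
Mark L: refs=F null J, marked=I J L
Mark F: refs=L, marked=F I J L
Unmarked (collected): A B C D E G H K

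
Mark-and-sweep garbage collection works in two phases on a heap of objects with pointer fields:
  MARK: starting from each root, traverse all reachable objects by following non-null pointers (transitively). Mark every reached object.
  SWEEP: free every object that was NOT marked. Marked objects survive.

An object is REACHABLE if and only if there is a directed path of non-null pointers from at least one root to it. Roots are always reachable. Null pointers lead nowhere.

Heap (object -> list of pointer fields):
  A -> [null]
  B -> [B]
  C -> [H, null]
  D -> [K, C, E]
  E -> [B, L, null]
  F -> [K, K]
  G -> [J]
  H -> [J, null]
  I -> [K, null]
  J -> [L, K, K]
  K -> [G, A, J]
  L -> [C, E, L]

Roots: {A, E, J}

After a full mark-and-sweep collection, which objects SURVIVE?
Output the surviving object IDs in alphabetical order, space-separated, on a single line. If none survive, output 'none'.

Roots: A E J
Mark A: refs=null, marked=A
Mark E: refs=B L null, marked=A E
Mark J: refs=L K K, marked=A E J
Mark B: refs=B, marked=A B E J
Mark L: refs=C E L, marked=A B E J L
Mark K: refs=G A J, marked=A B E J K L
Mark C: refs=H null, marked=A B C E J K L
Mark G: refs=J, marked=A B C E G J K L
Mark H: refs=J null, marked=A B C E G H J K L
Unmarked (collected): D F I

Answer: A B C E G H J K L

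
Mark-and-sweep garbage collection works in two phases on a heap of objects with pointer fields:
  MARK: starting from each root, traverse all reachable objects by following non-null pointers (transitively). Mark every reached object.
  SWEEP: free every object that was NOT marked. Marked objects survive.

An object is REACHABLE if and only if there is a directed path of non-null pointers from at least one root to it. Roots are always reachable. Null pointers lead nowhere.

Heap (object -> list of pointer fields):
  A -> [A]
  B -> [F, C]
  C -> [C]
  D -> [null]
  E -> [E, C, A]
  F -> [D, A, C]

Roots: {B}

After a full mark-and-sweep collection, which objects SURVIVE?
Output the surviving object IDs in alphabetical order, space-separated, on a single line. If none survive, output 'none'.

Answer: A B C D F

Derivation:
Roots: B
Mark B: refs=F C, marked=B
Mark F: refs=D A C, marked=B F
Mark C: refs=C, marked=B C F
Mark D: refs=null, marked=B C D F
Mark A: refs=A, marked=A B C D F
Unmarked (collected): E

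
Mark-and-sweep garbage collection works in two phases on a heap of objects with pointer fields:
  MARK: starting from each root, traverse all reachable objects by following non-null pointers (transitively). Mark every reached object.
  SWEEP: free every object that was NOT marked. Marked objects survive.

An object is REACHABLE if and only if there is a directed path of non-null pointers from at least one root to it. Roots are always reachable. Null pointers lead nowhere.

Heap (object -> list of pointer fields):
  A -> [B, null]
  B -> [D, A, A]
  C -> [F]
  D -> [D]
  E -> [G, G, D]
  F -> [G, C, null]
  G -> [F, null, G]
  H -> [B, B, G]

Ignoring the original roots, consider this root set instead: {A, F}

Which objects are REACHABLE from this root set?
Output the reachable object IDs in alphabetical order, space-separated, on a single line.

Answer: A B C D F G

Derivation:
Roots: A F
Mark A: refs=B null, marked=A
Mark F: refs=G C null, marked=A F
Mark B: refs=D A A, marked=A B F
Mark G: refs=F null G, marked=A B F G
Mark C: refs=F, marked=A B C F G
Mark D: refs=D, marked=A B C D F G
Unmarked (collected): E H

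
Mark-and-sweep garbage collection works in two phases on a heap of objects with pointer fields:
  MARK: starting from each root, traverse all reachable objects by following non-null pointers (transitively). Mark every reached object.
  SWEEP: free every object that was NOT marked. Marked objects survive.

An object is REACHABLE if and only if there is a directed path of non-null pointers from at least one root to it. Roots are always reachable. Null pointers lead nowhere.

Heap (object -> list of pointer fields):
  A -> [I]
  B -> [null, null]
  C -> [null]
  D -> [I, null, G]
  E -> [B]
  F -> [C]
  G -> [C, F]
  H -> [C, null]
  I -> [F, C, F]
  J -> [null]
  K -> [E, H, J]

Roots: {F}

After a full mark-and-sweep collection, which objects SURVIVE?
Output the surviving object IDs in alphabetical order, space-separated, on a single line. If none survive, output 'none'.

Roots: F
Mark F: refs=C, marked=F
Mark C: refs=null, marked=C F
Unmarked (collected): A B D E G H I J K

Answer: C F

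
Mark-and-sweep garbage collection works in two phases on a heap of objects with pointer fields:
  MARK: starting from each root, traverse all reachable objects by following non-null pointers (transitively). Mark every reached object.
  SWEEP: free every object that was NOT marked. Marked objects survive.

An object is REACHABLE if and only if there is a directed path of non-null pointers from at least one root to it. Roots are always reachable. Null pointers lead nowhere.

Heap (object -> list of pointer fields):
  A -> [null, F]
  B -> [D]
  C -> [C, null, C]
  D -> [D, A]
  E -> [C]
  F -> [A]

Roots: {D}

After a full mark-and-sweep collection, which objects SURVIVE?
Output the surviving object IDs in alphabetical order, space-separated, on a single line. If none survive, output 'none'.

Answer: A D F

Derivation:
Roots: D
Mark D: refs=D A, marked=D
Mark A: refs=null F, marked=A D
Mark F: refs=A, marked=A D F
Unmarked (collected): B C E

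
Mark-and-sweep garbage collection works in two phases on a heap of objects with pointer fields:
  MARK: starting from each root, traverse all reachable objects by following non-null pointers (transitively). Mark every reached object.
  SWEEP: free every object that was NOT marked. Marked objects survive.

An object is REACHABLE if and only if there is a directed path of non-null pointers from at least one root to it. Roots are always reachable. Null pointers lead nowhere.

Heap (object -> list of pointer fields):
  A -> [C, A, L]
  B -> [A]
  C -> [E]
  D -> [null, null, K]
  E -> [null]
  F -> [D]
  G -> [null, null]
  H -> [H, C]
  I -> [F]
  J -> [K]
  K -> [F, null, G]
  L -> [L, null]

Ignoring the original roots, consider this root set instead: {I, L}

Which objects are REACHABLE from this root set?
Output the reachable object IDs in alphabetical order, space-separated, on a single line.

Roots: I L
Mark I: refs=F, marked=I
Mark L: refs=L null, marked=I L
Mark F: refs=D, marked=F I L
Mark D: refs=null null K, marked=D F I L
Mark K: refs=F null G, marked=D F I K L
Mark G: refs=null null, marked=D F G I K L
Unmarked (collected): A B C E H J

Answer: D F G I K L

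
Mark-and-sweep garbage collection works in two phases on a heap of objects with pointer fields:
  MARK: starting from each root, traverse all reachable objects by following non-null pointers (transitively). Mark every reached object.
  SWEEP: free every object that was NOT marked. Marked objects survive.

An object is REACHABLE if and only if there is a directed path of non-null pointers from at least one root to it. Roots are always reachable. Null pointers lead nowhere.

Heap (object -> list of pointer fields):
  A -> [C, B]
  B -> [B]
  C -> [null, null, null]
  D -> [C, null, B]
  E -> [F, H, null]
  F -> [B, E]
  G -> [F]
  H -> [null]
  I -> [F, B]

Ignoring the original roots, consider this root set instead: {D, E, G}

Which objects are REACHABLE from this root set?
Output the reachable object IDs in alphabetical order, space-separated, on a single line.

Answer: B C D E F G H

Derivation:
Roots: D E G
Mark D: refs=C null B, marked=D
Mark E: refs=F H null, marked=D E
Mark G: refs=F, marked=D E G
Mark C: refs=null null null, marked=C D E G
Mark B: refs=B, marked=B C D E G
Mark F: refs=B E, marked=B C D E F G
Mark H: refs=null, marked=B C D E F G H
Unmarked (collected): A I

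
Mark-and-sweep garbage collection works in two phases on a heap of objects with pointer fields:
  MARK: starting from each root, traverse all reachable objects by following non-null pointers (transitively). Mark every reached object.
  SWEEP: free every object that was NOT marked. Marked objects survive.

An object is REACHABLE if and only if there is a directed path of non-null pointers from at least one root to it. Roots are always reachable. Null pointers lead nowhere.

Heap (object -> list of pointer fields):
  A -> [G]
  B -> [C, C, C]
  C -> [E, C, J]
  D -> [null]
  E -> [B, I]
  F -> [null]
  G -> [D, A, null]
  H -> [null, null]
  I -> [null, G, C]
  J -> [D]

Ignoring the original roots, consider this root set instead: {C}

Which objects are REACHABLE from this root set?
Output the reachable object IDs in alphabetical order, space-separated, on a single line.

Answer: A B C D E G I J

Derivation:
Roots: C
Mark C: refs=E C J, marked=C
Mark E: refs=B I, marked=C E
Mark J: refs=D, marked=C E J
Mark B: refs=C C C, marked=B C E J
Mark I: refs=null G C, marked=B C E I J
Mark D: refs=null, marked=B C D E I J
Mark G: refs=D A null, marked=B C D E G I J
Mark A: refs=G, marked=A B C D E G I J
Unmarked (collected): F H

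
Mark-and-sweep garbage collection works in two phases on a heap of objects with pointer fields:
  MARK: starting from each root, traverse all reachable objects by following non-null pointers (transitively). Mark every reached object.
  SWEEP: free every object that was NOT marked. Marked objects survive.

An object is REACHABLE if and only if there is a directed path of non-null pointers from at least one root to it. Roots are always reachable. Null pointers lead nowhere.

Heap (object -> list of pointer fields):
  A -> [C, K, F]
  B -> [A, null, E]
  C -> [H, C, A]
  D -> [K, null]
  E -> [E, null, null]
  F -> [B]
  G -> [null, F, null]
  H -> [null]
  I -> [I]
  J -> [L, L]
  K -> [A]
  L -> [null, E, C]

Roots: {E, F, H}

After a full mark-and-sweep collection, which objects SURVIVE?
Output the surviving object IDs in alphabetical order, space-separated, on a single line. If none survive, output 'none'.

Roots: E F H
Mark E: refs=E null null, marked=E
Mark F: refs=B, marked=E F
Mark H: refs=null, marked=E F H
Mark B: refs=A null E, marked=B E F H
Mark A: refs=C K F, marked=A B E F H
Mark C: refs=H C A, marked=A B C E F H
Mark K: refs=A, marked=A B C E F H K
Unmarked (collected): D G I J L

Answer: A B C E F H K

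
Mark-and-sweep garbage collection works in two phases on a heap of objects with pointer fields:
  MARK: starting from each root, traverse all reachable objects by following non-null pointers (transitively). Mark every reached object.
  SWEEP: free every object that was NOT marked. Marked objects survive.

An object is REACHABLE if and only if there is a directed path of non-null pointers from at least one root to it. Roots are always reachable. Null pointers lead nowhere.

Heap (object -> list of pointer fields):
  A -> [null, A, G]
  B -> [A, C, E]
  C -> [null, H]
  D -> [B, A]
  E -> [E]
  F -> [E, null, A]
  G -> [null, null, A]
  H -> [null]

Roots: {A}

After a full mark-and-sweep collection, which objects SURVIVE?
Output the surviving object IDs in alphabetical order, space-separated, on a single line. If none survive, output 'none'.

Answer: A G

Derivation:
Roots: A
Mark A: refs=null A G, marked=A
Mark G: refs=null null A, marked=A G
Unmarked (collected): B C D E F H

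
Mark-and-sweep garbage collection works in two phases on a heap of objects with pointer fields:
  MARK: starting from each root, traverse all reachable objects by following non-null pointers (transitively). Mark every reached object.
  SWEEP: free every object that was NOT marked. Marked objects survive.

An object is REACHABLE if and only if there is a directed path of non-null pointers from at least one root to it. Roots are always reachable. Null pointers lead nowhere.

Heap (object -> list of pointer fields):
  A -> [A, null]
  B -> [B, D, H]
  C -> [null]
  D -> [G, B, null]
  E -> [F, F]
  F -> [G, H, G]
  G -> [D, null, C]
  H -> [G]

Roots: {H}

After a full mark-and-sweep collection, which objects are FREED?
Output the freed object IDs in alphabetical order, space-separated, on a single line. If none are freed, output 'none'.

Roots: H
Mark H: refs=G, marked=H
Mark G: refs=D null C, marked=G H
Mark D: refs=G B null, marked=D G H
Mark C: refs=null, marked=C D G H
Mark B: refs=B D H, marked=B C D G H
Unmarked (collected): A E F

Answer: A E F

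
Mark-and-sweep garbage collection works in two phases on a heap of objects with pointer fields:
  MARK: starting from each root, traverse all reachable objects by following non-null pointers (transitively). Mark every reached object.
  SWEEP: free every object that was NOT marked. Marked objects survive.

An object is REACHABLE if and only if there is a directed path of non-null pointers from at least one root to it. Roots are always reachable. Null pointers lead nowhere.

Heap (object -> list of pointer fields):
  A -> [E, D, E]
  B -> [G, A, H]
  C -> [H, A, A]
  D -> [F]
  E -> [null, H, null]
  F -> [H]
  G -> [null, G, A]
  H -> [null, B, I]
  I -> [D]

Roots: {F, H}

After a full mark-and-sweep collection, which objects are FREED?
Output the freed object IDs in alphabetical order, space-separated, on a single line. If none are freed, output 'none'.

Answer: C

Derivation:
Roots: F H
Mark F: refs=H, marked=F
Mark H: refs=null B I, marked=F H
Mark B: refs=G A H, marked=B F H
Mark I: refs=D, marked=B F H I
Mark G: refs=null G A, marked=B F G H I
Mark A: refs=E D E, marked=A B F G H I
Mark D: refs=F, marked=A B D F G H I
Mark E: refs=null H null, marked=A B D E F G H I
Unmarked (collected): C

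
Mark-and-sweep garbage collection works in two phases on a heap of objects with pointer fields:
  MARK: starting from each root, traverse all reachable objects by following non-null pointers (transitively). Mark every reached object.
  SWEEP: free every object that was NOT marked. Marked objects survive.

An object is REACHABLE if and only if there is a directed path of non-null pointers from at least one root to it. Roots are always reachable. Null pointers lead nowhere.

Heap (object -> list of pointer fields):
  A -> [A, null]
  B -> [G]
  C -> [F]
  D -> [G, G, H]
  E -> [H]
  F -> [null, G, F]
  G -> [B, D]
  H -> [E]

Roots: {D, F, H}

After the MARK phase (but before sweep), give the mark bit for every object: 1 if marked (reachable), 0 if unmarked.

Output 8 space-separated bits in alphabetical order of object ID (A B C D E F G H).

Answer: 0 1 0 1 1 1 1 1

Derivation:
Roots: D F H
Mark D: refs=G G H, marked=D
Mark F: refs=null G F, marked=D F
Mark H: refs=E, marked=D F H
Mark G: refs=B D, marked=D F G H
Mark E: refs=H, marked=D E F G H
Mark B: refs=G, marked=B D E F G H
Unmarked (collected): A C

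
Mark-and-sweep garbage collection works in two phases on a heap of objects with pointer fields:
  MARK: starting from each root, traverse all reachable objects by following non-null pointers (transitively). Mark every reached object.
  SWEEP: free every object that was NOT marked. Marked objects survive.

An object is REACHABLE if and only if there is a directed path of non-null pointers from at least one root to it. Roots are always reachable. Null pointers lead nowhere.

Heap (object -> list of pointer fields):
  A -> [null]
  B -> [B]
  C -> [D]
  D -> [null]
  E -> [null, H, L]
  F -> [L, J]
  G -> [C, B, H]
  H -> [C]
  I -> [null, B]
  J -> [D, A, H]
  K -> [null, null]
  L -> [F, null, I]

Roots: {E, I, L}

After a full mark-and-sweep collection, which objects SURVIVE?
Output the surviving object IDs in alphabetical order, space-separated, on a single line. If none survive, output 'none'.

Answer: A B C D E F H I J L

Derivation:
Roots: E I L
Mark E: refs=null H L, marked=E
Mark I: refs=null B, marked=E I
Mark L: refs=F null I, marked=E I L
Mark H: refs=C, marked=E H I L
Mark B: refs=B, marked=B E H I L
Mark F: refs=L J, marked=B E F H I L
Mark C: refs=D, marked=B C E F H I L
Mark J: refs=D A H, marked=B C E F H I J L
Mark D: refs=null, marked=B C D E F H I J L
Mark A: refs=null, marked=A B C D E F H I J L
Unmarked (collected): G K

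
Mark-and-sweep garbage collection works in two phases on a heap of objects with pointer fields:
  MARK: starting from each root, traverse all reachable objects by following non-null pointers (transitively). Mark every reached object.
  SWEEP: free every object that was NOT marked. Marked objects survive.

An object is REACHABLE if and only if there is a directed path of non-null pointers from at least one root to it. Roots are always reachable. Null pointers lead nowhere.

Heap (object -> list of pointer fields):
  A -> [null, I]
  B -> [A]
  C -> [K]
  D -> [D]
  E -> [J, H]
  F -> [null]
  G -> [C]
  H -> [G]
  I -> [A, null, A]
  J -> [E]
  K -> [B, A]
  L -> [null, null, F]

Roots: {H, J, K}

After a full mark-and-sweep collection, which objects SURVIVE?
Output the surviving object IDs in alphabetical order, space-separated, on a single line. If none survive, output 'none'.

Roots: H J K
Mark H: refs=G, marked=H
Mark J: refs=E, marked=H J
Mark K: refs=B A, marked=H J K
Mark G: refs=C, marked=G H J K
Mark E: refs=J H, marked=E G H J K
Mark B: refs=A, marked=B E G H J K
Mark A: refs=null I, marked=A B E G H J K
Mark C: refs=K, marked=A B C E G H J K
Mark I: refs=A null A, marked=A B C E G H I J K
Unmarked (collected): D F L

Answer: A B C E G H I J K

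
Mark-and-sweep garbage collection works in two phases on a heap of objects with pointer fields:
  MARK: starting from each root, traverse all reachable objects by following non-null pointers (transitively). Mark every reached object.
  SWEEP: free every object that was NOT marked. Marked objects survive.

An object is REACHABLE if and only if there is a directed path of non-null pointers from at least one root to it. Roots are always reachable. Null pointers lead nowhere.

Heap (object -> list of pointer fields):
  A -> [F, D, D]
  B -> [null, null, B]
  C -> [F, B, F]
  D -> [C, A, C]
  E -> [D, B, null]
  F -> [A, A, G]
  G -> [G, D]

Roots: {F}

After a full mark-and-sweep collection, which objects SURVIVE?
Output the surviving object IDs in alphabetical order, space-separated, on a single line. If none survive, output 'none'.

Answer: A B C D F G

Derivation:
Roots: F
Mark F: refs=A A G, marked=F
Mark A: refs=F D D, marked=A F
Mark G: refs=G D, marked=A F G
Mark D: refs=C A C, marked=A D F G
Mark C: refs=F B F, marked=A C D F G
Mark B: refs=null null B, marked=A B C D F G
Unmarked (collected): E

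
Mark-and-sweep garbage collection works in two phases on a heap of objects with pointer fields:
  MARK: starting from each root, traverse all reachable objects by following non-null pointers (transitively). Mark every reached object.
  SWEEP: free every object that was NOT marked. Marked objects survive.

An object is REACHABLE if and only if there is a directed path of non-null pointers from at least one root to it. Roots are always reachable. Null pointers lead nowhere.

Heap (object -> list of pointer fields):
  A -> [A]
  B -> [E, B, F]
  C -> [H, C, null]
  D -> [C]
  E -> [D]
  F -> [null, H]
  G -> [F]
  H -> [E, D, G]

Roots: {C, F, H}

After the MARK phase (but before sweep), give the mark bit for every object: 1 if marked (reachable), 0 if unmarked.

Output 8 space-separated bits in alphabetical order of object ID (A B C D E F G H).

Roots: C F H
Mark C: refs=H C null, marked=C
Mark F: refs=null H, marked=C F
Mark H: refs=E D G, marked=C F H
Mark E: refs=D, marked=C E F H
Mark D: refs=C, marked=C D E F H
Mark G: refs=F, marked=C D E F G H
Unmarked (collected): A B

Answer: 0 0 1 1 1 1 1 1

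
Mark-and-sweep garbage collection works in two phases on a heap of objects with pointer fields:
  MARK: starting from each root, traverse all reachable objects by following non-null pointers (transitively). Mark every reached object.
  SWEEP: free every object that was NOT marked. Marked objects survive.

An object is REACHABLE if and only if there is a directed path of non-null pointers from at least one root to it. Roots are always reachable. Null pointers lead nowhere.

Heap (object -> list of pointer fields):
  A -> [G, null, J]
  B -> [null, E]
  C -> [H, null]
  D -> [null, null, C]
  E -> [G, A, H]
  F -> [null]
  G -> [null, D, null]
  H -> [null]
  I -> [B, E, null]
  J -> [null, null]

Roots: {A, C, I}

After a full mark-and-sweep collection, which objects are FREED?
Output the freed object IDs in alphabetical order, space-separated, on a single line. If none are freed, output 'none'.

Roots: A C I
Mark A: refs=G null J, marked=A
Mark C: refs=H null, marked=A C
Mark I: refs=B E null, marked=A C I
Mark G: refs=null D null, marked=A C G I
Mark J: refs=null null, marked=A C G I J
Mark H: refs=null, marked=A C G H I J
Mark B: refs=null E, marked=A B C G H I J
Mark E: refs=G A H, marked=A B C E G H I J
Mark D: refs=null null C, marked=A B C D E G H I J
Unmarked (collected): F

Answer: F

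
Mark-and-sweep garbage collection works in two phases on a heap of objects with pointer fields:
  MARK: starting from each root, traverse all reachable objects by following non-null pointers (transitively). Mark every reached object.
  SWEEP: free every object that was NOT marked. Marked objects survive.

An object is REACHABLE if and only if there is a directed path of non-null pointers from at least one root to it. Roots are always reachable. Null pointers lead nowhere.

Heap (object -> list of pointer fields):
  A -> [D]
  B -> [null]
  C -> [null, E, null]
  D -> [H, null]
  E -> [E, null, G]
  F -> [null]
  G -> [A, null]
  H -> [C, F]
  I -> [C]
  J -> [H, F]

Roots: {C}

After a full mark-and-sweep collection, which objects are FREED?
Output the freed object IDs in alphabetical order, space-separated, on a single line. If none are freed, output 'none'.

Roots: C
Mark C: refs=null E null, marked=C
Mark E: refs=E null G, marked=C E
Mark G: refs=A null, marked=C E G
Mark A: refs=D, marked=A C E G
Mark D: refs=H null, marked=A C D E G
Mark H: refs=C F, marked=A C D E G H
Mark F: refs=null, marked=A C D E F G H
Unmarked (collected): B I J

Answer: B I J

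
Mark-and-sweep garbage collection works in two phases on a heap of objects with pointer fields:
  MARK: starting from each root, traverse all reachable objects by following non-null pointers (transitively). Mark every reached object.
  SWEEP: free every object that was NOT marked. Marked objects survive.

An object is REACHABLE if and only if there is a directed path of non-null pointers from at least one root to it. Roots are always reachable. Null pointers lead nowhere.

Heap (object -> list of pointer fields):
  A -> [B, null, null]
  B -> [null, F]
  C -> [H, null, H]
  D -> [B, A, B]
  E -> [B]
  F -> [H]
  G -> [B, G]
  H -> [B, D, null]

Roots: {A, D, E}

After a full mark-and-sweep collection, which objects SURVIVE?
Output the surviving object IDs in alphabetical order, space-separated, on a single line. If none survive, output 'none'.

Roots: A D E
Mark A: refs=B null null, marked=A
Mark D: refs=B A B, marked=A D
Mark E: refs=B, marked=A D E
Mark B: refs=null F, marked=A B D E
Mark F: refs=H, marked=A B D E F
Mark H: refs=B D null, marked=A B D E F H
Unmarked (collected): C G

Answer: A B D E F H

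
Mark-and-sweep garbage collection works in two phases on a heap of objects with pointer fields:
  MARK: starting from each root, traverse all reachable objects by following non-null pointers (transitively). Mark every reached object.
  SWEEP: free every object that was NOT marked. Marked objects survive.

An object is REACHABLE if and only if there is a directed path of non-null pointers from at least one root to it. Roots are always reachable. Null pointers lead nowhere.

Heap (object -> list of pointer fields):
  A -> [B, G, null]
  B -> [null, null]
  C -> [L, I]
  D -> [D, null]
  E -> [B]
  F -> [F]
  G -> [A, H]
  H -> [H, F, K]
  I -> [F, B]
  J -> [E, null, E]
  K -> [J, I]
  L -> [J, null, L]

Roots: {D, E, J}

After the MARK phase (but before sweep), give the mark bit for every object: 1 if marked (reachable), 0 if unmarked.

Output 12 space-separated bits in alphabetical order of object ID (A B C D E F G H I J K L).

Answer: 0 1 0 1 1 0 0 0 0 1 0 0

Derivation:
Roots: D E J
Mark D: refs=D null, marked=D
Mark E: refs=B, marked=D E
Mark J: refs=E null E, marked=D E J
Mark B: refs=null null, marked=B D E J
Unmarked (collected): A C F G H I K L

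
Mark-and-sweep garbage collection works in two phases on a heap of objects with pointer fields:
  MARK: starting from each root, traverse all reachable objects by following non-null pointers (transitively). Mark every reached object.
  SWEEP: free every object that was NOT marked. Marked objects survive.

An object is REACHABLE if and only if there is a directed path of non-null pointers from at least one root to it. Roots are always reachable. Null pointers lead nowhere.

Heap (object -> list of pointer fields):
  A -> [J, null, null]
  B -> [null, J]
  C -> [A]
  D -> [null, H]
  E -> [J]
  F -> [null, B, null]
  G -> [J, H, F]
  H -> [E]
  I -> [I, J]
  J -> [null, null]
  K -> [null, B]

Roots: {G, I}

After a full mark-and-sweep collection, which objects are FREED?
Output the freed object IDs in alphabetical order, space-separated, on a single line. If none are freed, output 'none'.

Roots: G I
Mark G: refs=J H F, marked=G
Mark I: refs=I J, marked=G I
Mark J: refs=null null, marked=G I J
Mark H: refs=E, marked=G H I J
Mark F: refs=null B null, marked=F G H I J
Mark E: refs=J, marked=E F G H I J
Mark B: refs=null J, marked=B E F G H I J
Unmarked (collected): A C D K

Answer: A C D K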